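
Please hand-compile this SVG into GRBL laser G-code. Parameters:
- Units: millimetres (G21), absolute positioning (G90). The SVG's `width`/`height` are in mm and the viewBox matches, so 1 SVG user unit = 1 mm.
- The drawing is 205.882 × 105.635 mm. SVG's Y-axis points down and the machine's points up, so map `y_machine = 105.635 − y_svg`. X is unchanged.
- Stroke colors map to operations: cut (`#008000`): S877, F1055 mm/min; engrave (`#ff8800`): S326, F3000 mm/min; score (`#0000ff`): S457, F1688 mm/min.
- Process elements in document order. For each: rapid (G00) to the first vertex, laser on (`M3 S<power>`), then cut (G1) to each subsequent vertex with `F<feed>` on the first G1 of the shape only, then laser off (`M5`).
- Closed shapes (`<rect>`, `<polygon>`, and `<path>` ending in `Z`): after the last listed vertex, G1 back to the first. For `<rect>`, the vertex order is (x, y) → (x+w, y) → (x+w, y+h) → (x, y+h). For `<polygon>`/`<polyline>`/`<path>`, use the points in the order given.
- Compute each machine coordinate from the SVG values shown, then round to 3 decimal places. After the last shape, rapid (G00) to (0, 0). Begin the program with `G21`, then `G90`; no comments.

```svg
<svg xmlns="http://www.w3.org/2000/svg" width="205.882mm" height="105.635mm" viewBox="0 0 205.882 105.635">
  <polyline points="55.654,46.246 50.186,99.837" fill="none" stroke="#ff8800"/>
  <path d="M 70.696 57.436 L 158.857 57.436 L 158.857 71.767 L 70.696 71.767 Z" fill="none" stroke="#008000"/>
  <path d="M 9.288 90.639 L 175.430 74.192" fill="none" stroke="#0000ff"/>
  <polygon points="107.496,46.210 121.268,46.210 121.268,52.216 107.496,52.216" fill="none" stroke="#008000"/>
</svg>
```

Since the viewBox matches the mm dimensions, user units are millimetres directly. The only transform is the Y-flip y_m = 105.635 − y_svg.

Shape 1 is a line segment drawn with `<polyline>`. Its stroke #ff8800 means engrave at S326, F3000. After flipping Y the toolpath is (55.654,59.389) → (50.186,5.798).

Shape 2 is a rectangle drawn with `<path>`. Its stroke #008000 means cut at S877, F1055. After flipping Y the toolpath is (70.696,48.199) → (158.857,48.199) → (158.857,33.868) → (70.696,33.868) → (70.696,48.199), returning to the start.

Shape 3 is a line segment drawn with `<path>`. Its stroke #0000ff means score at S457, F1688. After flipping Y the toolpath is (9.288,14.996) → (175.430,31.443).

Shape 4 is a rectangle drawn with `<polygon>`. Its stroke #008000 means cut at S877, F1055. After flipping Y the toolpath is (107.496,59.425) → (121.268,59.425) → (121.268,53.419) → (107.496,53.419) → (107.496,59.425), returning to the start.

G21
G90
G00 X55.654 Y59.389
M3 S326
G1 X50.186 Y5.798 F3000
M5
G00 X70.696 Y48.199
M3 S877
G1 X158.857 Y48.199 F1055
G1 X158.857 Y33.868
G1 X70.696 Y33.868
G1 X70.696 Y48.199
M5
G00 X9.288 Y14.996
M3 S457
G1 X175.430 Y31.443 F1688
M5
G00 X107.496 Y59.425
M3 S877
G1 X121.268 Y59.425 F1055
G1 X121.268 Y53.419
G1 X107.496 Y53.419
G1 X107.496 Y59.425
M5
G00 X0.000 Y0.000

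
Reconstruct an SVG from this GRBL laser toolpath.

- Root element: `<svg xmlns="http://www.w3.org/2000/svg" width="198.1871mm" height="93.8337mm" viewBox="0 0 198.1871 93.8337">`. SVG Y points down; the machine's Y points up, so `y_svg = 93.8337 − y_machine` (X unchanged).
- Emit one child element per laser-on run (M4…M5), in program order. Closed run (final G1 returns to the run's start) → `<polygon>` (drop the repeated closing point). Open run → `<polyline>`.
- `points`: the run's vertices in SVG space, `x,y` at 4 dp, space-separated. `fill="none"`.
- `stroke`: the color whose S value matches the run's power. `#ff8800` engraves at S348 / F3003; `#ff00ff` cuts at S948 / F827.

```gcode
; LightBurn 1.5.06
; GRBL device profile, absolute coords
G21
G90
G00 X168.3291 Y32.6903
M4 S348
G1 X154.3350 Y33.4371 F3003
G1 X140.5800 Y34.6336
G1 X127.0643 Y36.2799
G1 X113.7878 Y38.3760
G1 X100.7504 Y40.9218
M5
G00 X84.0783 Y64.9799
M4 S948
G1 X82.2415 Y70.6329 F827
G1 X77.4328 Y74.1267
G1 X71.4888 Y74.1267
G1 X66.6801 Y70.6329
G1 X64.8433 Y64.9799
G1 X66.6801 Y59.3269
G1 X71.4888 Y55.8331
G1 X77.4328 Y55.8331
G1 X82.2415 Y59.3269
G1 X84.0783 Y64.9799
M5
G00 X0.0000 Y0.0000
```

Machine Y-up, SVG Y-down with viewBox height 93.8337, so y_svg = 93.8337 − y_machine; X carries over.

Run 1: power S348 maps to stroke `#ff8800` (engrave). The run is open, so emit a `<polyline>` with points (Y-flipped): 168.3291,61.1434 154.3350,60.3966 140.5800,59.2001 127.0643,57.5538 113.7878,55.4577 100.7504,52.9119.

Run 2: S948 ⇒ cut layer `#ff00ff`. The run returns to its start, so emit a `<polygon>` with points (Y-flipped): 84.0783,28.8538 82.2415,23.2008 77.4328,19.7070 71.4888,19.7070 66.6801,23.2008 64.8433,28.8538 66.6801,34.5068 71.4888,38.0006 77.4328,38.0006 82.2415,34.5068.

<svg xmlns="http://www.w3.org/2000/svg" width="198.1871mm" height="93.8337mm" viewBox="0 0 198.1871 93.8337">
  <polyline points="168.3291,61.1434 154.3350,60.3966 140.5800,59.2001 127.0643,57.5538 113.7878,55.4577 100.7504,52.9119" fill="none" stroke="#ff8800"/>
  <polygon points="84.0783,28.8538 82.2415,23.2008 77.4328,19.7070 71.4888,19.7070 66.6801,23.2008 64.8433,28.8538 66.6801,34.5068 71.4888,38.0006 77.4328,38.0006 82.2415,34.5068" fill="none" stroke="#ff00ff"/>
</svg>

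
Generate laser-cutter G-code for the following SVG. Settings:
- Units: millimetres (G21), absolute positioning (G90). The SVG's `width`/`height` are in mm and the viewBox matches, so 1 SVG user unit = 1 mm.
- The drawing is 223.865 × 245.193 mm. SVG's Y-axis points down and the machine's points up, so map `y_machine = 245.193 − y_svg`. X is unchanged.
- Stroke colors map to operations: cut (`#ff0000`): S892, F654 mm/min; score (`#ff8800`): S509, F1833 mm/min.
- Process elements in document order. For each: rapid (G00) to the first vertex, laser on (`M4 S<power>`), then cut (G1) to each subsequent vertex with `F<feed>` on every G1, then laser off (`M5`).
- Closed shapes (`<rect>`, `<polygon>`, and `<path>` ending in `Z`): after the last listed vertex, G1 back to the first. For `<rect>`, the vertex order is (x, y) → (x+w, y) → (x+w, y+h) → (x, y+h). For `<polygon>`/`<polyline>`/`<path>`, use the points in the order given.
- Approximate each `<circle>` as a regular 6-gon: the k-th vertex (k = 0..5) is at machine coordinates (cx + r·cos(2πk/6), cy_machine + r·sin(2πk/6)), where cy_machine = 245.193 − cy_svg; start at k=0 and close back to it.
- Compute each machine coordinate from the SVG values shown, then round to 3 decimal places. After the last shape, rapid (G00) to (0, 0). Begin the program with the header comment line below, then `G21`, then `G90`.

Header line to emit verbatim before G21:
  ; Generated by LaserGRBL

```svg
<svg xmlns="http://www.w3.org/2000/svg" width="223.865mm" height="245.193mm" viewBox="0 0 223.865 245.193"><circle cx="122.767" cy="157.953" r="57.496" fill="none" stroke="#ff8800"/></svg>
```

; Generated by LaserGRBL
G21
G90
G00 X180.263 Y87.240
M4 S509
G1 X151.515 Y137.033 F1833
G1 X94.019 Y137.033 F1833
G1 X65.271 Y87.240 F1833
G1 X94.019 Y37.447 F1833
G1 X151.515 Y37.447 F1833
G1 X180.263 Y87.240 F1833
M5
G00 X0.000 Y0.000

viewBox `0 0 223.865 245.193` with mm width/height → 1 unit = 1 mm. Flip: y_m = 245.193 − y_svg.

**Shape 1** — `<circle>` circle, stroke `#ff8800` → score (S509, F1833). Machine vertices: (180.263,87.240) → (151.515,137.033) → (94.019,137.033) → (65.271,87.240) → (94.019,37.447) → (151.515,37.447) → (180.263,87.240). Closed: final G1 returns to the first vertex.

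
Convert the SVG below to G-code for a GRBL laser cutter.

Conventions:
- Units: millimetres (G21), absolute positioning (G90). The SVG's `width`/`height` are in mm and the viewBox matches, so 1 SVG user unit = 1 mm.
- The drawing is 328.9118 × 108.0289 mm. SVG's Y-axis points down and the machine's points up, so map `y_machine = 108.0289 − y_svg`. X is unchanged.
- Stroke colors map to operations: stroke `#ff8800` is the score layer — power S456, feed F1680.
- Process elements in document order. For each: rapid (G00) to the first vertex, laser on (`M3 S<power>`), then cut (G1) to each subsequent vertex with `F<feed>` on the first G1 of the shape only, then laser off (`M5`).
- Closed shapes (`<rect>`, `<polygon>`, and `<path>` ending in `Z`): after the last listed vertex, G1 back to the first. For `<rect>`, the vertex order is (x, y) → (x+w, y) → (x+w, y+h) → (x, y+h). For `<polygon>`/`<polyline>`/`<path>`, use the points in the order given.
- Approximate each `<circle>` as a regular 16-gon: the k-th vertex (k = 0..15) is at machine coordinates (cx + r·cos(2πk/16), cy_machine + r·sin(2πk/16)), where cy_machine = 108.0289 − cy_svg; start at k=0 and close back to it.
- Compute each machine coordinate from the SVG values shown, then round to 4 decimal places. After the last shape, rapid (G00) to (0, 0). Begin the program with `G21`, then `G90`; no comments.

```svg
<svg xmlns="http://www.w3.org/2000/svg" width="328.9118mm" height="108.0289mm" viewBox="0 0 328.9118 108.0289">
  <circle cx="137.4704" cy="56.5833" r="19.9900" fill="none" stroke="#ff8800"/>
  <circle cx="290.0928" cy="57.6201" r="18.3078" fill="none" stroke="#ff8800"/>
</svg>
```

G21
G90
G00 X157.4604 Y51.4456
M3 S456
G1 X155.9388 Y59.0954 F1680
G1 X151.6055 Y65.5807
G1 X145.1202 Y69.9140
G1 X137.4704 Y71.4356
G1 X129.8206 Y69.9140
G1 X123.3353 Y65.5807
G1 X119.0020 Y59.0954
G1 X117.4804 Y51.4456
G1 X119.0020 Y43.7958
G1 X123.3353 Y37.3105
G1 X129.8206 Y32.9772
G1 X137.4704 Y31.4556
G1 X145.1202 Y32.9772
G1 X151.6055 Y37.3105
G1 X155.9388 Y43.7958
G1 X157.4604 Y51.4456
M5
G00 X308.4006 Y50.4088
M3 S456
G1 X307.0070 Y57.4149 F1680
G1 X303.0384 Y63.3544
G1 X297.0989 Y67.3230
G1 X290.0928 Y68.7166
G1 X283.0867 Y67.3230
G1 X277.1472 Y63.3544
G1 X273.1786 Y57.4149
G1 X271.7850 Y50.4088
G1 X273.1786 Y43.4027
G1 X277.1472 Y37.4632
G1 X283.0867 Y33.4946
G1 X290.0928 Y32.1010
G1 X297.0989 Y33.4946
G1 X303.0384 Y37.4632
G1 X307.0070 Y43.4027
G1 X308.4006 Y50.4088
M5
G00 X0.0000 Y0.0000

viewBox `0 0 328.9118 108.0289` with mm width/height → 1 unit = 1 mm. Flip: y_m = 108.0289 − y_svg.

**Shape 1** — `<circle>` circle, stroke `#ff8800` → score (S456, F1680). Machine vertices: (157.4604,51.4456) → (155.9388,59.0954) → (151.6055,65.5807) → (145.1202,69.9140) → (137.4704,71.4356) → (129.8206,69.9140) → (123.3353,65.5807) → (119.0020,59.0954) → (117.4804,51.4456) → (119.0020,43.7958) → (123.3353,37.3105) → (129.8206,32.9772) → (137.4704,31.4556) → (145.1202,32.9772) → (151.6055,37.3105) → (155.9388,43.7958) → (157.4604,51.4456). Closed: final G1 returns to the first vertex.

**Shape 2** — `<circle>` circle, stroke `#ff8800` → score (S456, F1680). Machine vertices: (308.4006,50.4088) → (307.0070,57.4149) → (303.0384,63.3544) → (297.0989,67.3230) → (290.0928,68.7166) → (283.0867,67.3230) → (277.1472,63.3544) → (273.1786,57.4149) → (271.7850,50.4088) → (273.1786,43.4027) → (277.1472,37.4632) → (283.0867,33.4946) → (290.0928,32.1010) → (297.0989,33.4946) → (303.0384,37.4632) → (307.0070,43.4027) → (308.4006,50.4088). Closed: final G1 returns to the first vertex.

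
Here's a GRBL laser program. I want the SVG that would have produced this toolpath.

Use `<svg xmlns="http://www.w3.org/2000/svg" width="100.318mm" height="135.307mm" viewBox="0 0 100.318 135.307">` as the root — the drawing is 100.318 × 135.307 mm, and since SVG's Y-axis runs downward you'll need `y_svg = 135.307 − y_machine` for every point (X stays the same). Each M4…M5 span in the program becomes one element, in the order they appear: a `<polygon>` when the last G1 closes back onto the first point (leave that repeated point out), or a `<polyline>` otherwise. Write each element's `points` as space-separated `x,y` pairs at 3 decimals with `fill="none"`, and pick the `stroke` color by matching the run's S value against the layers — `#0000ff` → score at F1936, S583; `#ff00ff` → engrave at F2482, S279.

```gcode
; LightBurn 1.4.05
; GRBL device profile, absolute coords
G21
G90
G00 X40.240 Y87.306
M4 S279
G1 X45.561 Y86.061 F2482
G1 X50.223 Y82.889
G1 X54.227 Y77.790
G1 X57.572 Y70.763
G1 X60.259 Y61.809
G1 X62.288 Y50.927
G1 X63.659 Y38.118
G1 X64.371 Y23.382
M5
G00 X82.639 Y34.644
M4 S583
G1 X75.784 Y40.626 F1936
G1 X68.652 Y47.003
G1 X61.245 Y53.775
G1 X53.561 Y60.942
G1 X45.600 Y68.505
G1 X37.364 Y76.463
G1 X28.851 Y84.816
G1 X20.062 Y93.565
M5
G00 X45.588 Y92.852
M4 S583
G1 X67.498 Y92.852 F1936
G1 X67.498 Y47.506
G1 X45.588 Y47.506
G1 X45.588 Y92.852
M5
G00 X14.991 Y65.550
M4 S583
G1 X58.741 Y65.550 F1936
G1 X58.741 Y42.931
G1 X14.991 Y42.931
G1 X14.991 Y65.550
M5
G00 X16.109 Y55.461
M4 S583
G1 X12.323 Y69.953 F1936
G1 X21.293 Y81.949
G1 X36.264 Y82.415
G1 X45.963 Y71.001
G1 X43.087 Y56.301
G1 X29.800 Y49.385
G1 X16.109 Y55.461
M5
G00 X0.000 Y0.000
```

<svg xmlns="http://www.w3.org/2000/svg" width="100.318mm" height="135.307mm" viewBox="0 0 100.318 135.307">
  <polyline points="40.240,48.001 45.561,49.246 50.223,52.418 54.227,57.517 57.572,64.544 60.259,73.498 62.288,84.380 63.659,97.189 64.371,111.925" fill="none" stroke="#ff00ff"/>
  <polyline points="82.639,100.663 75.784,94.681 68.652,88.304 61.245,81.532 53.561,74.365 45.600,66.802 37.364,58.844 28.851,50.491 20.062,41.742" fill="none" stroke="#0000ff"/>
  <polygon points="45.588,42.455 67.498,42.455 67.498,87.801 45.588,87.801" fill="none" stroke="#0000ff"/>
  <polygon points="14.991,69.757 58.741,69.757 58.741,92.376 14.991,92.376" fill="none" stroke="#0000ff"/>
  <polygon points="16.109,79.846 12.323,65.354 21.293,53.358 36.264,52.892 45.963,64.306 43.087,79.006 29.800,85.922" fill="none" stroke="#0000ff"/>
</svg>

Machine Y-up, SVG Y-down with viewBox height 135.307, so y_svg = 135.307 − y_machine; X carries over.

Run 1: the run's S279 means `#ff00ff` (engrave). The run is open, so emit a `<polyline>` with points (Y-flipped): 40.240,48.001 45.561,49.246 50.223,52.418 54.227,57.517 57.572,64.544 60.259,73.498 62.288,84.380 63.659,97.189 64.371,111.925.

Run 2: S583 ⇒ score layer `#0000ff`. The run is open, so emit a `<polyline>` with points (Y-flipped): 82.639,100.663 75.784,94.681 68.652,88.304 61.245,81.532 53.561,74.365 45.600,66.802 37.364,58.844 28.851,50.491 20.062,41.742.

Run 3: the run's S583 means `#0000ff` (score). The run returns to its start, so emit a `<polygon>` with points (Y-flipped): 45.588,42.455 67.498,42.455 67.498,87.801 45.588,87.801.

Run 4: power S583 maps to stroke `#0000ff` (score). The run returns to its start, so emit a `<polygon>` with points (Y-flipped): 14.991,69.757 58.741,69.757 58.741,92.376 14.991,92.376.

Run 5: the run's S583 means `#0000ff` (score). The run returns to its start, so emit a `<polygon>` with points (Y-flipped): 16.109,79.846 12.323,65.354 21.293,53.358 36.264,52.892 45.963,64.306 43.087,79.006 29.800,85.922.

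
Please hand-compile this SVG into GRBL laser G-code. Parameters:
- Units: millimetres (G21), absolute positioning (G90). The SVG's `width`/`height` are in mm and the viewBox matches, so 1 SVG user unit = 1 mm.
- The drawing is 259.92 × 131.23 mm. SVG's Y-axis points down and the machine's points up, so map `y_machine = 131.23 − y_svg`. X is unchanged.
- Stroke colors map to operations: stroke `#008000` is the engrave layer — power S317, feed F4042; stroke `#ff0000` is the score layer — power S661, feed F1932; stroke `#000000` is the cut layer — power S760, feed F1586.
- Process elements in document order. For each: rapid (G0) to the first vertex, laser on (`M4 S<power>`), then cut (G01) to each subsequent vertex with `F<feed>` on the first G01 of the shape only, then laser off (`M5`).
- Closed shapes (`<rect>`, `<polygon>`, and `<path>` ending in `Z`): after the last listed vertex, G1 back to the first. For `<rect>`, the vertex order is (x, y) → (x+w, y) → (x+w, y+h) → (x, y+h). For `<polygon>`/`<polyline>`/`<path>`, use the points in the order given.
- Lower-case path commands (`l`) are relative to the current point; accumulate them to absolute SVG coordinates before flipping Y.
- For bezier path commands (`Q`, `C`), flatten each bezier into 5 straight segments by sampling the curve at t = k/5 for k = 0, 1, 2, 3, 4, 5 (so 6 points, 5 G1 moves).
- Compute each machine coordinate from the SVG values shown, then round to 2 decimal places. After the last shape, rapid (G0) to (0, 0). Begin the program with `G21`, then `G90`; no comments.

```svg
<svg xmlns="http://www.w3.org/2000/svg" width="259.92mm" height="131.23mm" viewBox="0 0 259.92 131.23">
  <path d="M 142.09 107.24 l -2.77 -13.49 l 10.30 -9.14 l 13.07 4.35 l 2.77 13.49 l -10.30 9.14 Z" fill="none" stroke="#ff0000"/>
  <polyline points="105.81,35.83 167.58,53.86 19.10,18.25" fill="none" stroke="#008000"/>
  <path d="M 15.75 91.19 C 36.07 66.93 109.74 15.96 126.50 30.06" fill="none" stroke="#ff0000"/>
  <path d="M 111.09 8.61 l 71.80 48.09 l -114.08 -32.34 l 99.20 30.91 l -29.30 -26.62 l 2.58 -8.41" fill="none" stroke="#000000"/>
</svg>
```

viewBox `0 0 259.92 131.23` with mm width/height → 1 unit = 1 mm. Flip: y_m = 131.23 − y_svg.

**Shape 1** — `<path>` regular polygon, stroke `#ff0000` → score (S661, F1932). Machine vertices: (142.09,23.99) → (139.32,37.48) → (149.62,46.62) → (162.69,42.27) → (165.46,28.78) → (155.16,19.64) → (142.09,23.99). Closed: final G1 returns to the first vertex.

**Shape 2** — `<polyline>` open polyline, stroke `#008000` → engrave (S317, F4042). Machine vertices: (105.81,95.40) → (167.58,77.37) → (19.10,112.98). Open path.

**Shape 3** — `<path>` cubic bezier, stroke `#ff0000` → score (S661, F1932). Control points (SVG): P0=(15.75,91.19), P1=(36.07,66.93), P2=(109.74,15.96), P3=(126.50,30.06); sampled at t=k/5. Machine vertices: (15.75,40.04) → (33.46,57.07) → (58.69,76.10) → (86.13,92.73) → (110.50,102.56) → (126.50,101.17). Open path.

**Shape 4** — `<path>` open polyline, stroke `#000000` → cut (S760, F1586). Machine vertices: (111.09,122.62) → (182.89,74.53) → (68.81,106.87) → (168.01,75.96) → (138.71,102.58) → (141.29,110.99). Open path.

G21
G90
G0 X142.09 Y23.99
M4 S661
G01 X139.32 Y37.48 F1932
G01 X149.62 Y46.62
G01 X162.69 Y42.27
G01 X165.46 Y28.78
G01 X155.16 Y19.64
G01 X142.09 Y23.99
M5
G0 X105.81 Y95.40
M4 S317
G01 X167.58 Y77.37 F4042
G01 X19.10 Y112.98
M5
G0 X15.75 Y40.04
M4 S661
G01 X33.46 Y57.07 F1932
G01 X58.69 Y76.10
G01 X86.13 Y92.73
G01 X110.50 Y102.56
G01 X126.50 Y101.17
M5
G0 X111.09 Y122.62
M4 S760
G01 X182.89 Y74.53 F1586
G01 X68.81 Y106.87
G01 X168.01 Y75.96
G01 X138.71 Y102.58
G01 X141.29 Y110.99
M5
G0 X0.00 Y0.00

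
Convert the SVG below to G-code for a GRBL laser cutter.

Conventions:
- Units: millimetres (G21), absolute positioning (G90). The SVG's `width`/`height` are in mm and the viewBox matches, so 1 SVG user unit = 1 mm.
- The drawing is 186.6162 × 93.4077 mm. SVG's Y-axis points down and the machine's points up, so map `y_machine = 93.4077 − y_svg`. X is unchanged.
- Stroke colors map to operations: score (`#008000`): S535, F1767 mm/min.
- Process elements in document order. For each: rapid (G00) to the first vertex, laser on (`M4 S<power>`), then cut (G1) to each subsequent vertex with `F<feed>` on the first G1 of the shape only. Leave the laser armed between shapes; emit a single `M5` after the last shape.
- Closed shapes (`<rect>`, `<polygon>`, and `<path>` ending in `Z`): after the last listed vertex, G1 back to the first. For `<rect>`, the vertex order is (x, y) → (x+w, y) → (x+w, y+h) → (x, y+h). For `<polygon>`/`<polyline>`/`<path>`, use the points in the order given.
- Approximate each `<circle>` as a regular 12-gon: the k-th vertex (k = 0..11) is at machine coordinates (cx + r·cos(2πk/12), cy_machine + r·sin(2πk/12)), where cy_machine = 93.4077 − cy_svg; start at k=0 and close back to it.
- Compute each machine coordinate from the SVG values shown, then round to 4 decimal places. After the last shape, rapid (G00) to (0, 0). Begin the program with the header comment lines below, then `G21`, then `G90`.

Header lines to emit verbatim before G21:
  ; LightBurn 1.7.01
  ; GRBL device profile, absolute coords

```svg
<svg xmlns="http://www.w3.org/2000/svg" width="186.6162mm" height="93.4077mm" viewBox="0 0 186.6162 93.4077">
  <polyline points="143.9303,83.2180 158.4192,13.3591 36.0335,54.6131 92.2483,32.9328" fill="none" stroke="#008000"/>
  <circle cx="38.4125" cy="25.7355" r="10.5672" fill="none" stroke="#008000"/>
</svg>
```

viewBox `0 0 186.6162 93.4077` with mm width/height → 1 unit = 1 mm. Flip: y_m = 93.4077 − y_svg.

**Shape 1** — `<polyline>` open polyline, stroke `#008000` → score (S535, F1767). Machine vertices: (143.9303,10.1897) → (158.4192,80.0486) → (36.0335,38.7946) → (92.2483,60.4749). Open path.

**Shape 2** — `<circle>` circle, stroke `#008000` → score (S535, F1767). Machine vertices: (48.9797,67.6722) → (47.5640,72.9558) → (43.6961,76.8237) → (38.4125,78.2394) → (33.1289,76.8237) → (29.2610,72.9558) → (27.8453,67.6722) → (29.2610,62.3886) → (33.1289,58.5207) → (38.4125,57.1050) → (43.6961,58.5207) → (47.5640,62.3886) → (48.9797,67.6722). Closed: final G1 returns to the first vertex.

; LightBurn 1.7.01
; GRBL device profile, absolute coords
G21
G90
G00 X143.9303 Y10.1897
M4 S535
G1 X158.4192 Y80.0486 F1767
G1 X36.0335 Y38.7946
G1 X92.2483 Y60.4749
G00 X48.9797 Y67.6722
M4 S535
G1 X47.5640 Y72.9558 F1767
G1 X43.6961 Y76.8237
G1 X38.4125 Y78.2394
G1 X33.1289 Y76.8237
G1 X29.2610 Y72.9558
G1 X27.8453 Y67.6722
G1 X29.2610 Y62.3886
G1 X33.1289 Y58.5207
G1 X38.4125 Y57.1050
G1 X43.6961 Y58.5207
G1 X47.5640 Y62.3886
G1 X48.9797 Y67.6722
M5
G00 X0.0000 Y0.0000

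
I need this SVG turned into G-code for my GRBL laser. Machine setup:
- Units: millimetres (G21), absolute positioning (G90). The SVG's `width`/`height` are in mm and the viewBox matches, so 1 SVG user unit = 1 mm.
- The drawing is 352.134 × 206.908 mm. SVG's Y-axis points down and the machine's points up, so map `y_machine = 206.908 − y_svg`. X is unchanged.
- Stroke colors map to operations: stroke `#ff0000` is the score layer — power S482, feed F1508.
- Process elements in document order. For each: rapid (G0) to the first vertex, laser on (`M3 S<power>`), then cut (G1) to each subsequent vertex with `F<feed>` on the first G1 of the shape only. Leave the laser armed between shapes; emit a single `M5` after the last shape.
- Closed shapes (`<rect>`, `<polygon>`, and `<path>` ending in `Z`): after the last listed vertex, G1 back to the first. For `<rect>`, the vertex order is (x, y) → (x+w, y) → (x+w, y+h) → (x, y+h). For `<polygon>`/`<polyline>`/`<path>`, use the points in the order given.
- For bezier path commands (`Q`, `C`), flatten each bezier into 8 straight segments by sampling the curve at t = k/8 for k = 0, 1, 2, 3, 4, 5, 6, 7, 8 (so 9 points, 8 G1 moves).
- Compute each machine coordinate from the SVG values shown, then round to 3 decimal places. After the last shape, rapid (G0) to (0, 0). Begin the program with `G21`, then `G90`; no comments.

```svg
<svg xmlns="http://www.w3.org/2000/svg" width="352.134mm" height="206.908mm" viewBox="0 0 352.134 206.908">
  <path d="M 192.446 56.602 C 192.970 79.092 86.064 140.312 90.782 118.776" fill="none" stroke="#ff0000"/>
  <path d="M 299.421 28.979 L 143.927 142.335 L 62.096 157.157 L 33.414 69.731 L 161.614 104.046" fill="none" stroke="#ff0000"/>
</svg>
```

viewBox `0 0 352.134 206.908` with mm width/height → 1 unit = 1 mm. Flip: y_m = 206.908 − y_svg.

**Shape 1** — `<path>` cubic bezier, stroke `#ff0000` → score (S482, F1508). Control points (SVG): P0=(192.446,56.602), P1=(192.970,79.092), P2=(86.064,140.312), P3=(90.782,118.776); sampled at t=k/8. Machine vertices: (192.446,150.306) → (188.035,140.294) → (176.119,128.075) → (159.265,115.072) → (140.041,102.709) → (121.014,92.410) → (104.750,85.599) → (93.817,83.698) → (90.782,88.132). Open path.

**Shape 2** — `<path>` open polyline, stroke `#ff0000` → score (S482, F1508). Machine vertices: (299.421,177.929) → (143.927,64.573) → (62.096,49.751) → (33.414,137.177) → (161.614,102.862). Open path.

G21
G90
G0 X192.446 Y150.306
M3 S482
G1 X188.035 Y140.294 F1508
G1 X176.119 Y128.075
G1 X159.265 Y115.072
G1 X140.041 Y102.709
G1 X121.014 Y92.410
G1 X104.750 Y85.599
G1 X93.817 Y83.698
G1 X90.782 Y88.132
G0 X299.421 Y177.929
M3 S482
G1 X143.927 Y64.573 F1508
G1 X62.096 Y49.751
G1 X33.414 Y137.177
G1 X161.614 Y102.862
M5
G0 X0.000 Y0.000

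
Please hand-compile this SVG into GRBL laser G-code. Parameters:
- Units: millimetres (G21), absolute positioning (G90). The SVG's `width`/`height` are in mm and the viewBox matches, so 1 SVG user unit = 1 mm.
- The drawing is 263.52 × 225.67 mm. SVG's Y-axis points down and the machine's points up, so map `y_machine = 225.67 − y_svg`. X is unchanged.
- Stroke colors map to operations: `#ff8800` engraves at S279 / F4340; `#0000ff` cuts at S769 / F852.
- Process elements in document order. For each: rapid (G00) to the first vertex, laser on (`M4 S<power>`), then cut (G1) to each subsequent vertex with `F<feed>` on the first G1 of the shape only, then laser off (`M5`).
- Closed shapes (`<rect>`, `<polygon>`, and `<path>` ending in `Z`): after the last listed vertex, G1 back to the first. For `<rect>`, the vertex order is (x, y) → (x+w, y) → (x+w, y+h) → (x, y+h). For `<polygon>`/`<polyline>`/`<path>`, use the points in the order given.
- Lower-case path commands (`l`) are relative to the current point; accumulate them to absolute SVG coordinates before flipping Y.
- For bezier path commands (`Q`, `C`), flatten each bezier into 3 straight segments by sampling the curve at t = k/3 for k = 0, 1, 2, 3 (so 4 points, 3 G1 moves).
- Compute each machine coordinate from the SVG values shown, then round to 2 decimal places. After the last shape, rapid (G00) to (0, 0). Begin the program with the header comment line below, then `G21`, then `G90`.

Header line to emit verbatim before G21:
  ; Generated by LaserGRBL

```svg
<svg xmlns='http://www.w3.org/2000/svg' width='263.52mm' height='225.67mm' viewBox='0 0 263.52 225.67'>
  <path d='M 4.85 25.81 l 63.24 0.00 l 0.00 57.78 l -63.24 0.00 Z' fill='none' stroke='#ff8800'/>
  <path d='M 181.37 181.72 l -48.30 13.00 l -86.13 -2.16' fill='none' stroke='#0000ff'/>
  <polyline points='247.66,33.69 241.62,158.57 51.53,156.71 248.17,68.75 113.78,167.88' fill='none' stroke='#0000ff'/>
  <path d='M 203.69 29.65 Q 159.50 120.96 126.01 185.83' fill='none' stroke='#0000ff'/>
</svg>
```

; Generated by LaserGRBL
G21
G90
G00 X4.85 Y199.86
M4 S279
G1 X68.09 Y199.86 F4340
G1 X68.09 Y142.08
G1 X4.85 Y142.08
G1 X4.85 Y199.86
M5
G00 X181.37 Y43.95
M4 S769
G1 X133.07 Y30.95 F852
G1 X46.94 Y33.11
M5
G00 X247.66 Y191.98
M4 S769
G1 X241.62 Y67.10 F852
G1 X51.53 Y68.96
G1 X248.17 Y156.92
G1 X113.78 Y57.79
M5
G00 X203.69 Y196.02
M4 S769
G1 X175.42 Y138.08 F852
G1 X149.53 Y86.02
G1 X126.01 Y39.84
M5
G00 X0.00 Y0.00

viewBox `0 0 263.52 225.67` with mm width/height → 1 unit = 1 mm. Flip: y_m = 225.67 − y_svg.

**Shape 1** — `<path>` rectangle, stroke `#ff8800` → engrave (S279, F4340). Machine vertices: (4.85,199.86) → (68.09,199.86) → (68.09,142.08) → (4.85,142.08) → (4.85,199.86). Closed: final G1 returns to the first vertex.

**Shape 2** — `<path>` open polyline, stroke `#0000ff` → cut (S769, F852). Machine vertices: (181.37,43.95) → (133.07,30.95) → (46.94,33.11). Open path.

**Shape 3** — `<polyline>` open polyline, stroke `#0000ff` → cut (S769, F852). Machine vertices: (247.66,191.98) → (241.62,67.10) → (51.53,68.96) → (248.17,156.92) → (113.78,57.79). Open path.

**Shape 4** — `<path>` quadratic bezier, stroke `#0000ff` → cut (S769, F852). Control points (SVG): P0=(203.69,29.65), P1=(159.50,120.96), P2=(126.01,185.83); sampled at t=k/3. Machine vertices: (203.69,196.02) → (175.42,138.08) → (149.53,86.02) → (126.01,39.84). Open path.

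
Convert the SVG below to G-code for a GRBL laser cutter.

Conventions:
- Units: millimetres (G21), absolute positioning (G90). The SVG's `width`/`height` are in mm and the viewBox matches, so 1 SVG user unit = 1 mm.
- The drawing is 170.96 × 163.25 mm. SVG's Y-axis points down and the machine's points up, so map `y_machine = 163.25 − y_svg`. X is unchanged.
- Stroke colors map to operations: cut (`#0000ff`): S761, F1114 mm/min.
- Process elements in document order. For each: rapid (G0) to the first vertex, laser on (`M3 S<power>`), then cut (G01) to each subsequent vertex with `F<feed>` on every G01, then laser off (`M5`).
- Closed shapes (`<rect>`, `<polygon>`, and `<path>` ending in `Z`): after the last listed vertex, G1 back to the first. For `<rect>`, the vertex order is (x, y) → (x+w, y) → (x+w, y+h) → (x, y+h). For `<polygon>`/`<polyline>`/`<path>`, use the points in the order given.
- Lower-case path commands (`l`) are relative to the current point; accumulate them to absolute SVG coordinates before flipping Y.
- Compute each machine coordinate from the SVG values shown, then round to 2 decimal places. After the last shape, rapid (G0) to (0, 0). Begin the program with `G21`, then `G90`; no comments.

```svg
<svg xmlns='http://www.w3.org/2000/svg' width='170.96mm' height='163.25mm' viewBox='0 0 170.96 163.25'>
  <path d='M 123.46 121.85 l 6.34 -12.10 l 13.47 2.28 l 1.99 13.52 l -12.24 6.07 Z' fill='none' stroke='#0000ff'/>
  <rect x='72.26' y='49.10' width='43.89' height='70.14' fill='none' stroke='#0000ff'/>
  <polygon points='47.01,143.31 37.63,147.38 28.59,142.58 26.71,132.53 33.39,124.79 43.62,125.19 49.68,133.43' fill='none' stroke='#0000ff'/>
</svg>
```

1 u = 1 mm; y_m = 163.25 − y.

[1] `<path>` regular polygon, #0000ff→cut S761 F1114: (123.46,41.40) → (129.80,53.50) → (143.27,51.22) → (145.26,37.70) → (133.02,31.63) → (123.46,41.40) (closed)

[2] `<rect>` rectangle, #0000ff→cut S761 F1114: (72.26,114.15) → (116.15,114.15) → (116.15,44.01) → (72.26,44.01) → (72.26,114.15) (closed)

[3] `<polygon>` regular polygon, #0000ff→cut S761 F1114: (47.01,19.94) → (37.63,15.87) → (28.59,20.67) → (26.71,30.72) → (33.39,38.46) → (43.62,38.06) → (49.68,29.82) → (47.01,19.94) (closed)

G21
G90
G0 X123.46 Y41.40
M3 S761
G01 X129.80 Y53.50 F1114
G01 X143.27 Y51.22 F1114
G01 X145.26 Y37.70 F1114
G01 X133.02 Y31.63 F1114
G01 X123.46 Y41.40 F1114
M5
G0 X72.26 Y114.15
M3 S761
G01 X116.15 Y114.15 F1114
G01 X116.15 Y44.01 F1114
G01 X72.26 Y44.01 F1114
G01 X72.26 Y114.15 F1114
M5
G0 X47.01 Y19.94
M3 S761
G01 X37.63 Y15.87 F1114
G01 X28.59 Y20.67 F1114
G01 X26.71 Y30.72 F1114
G01 X33.39 Y38.46 F1114
G01 X43.62 Y38.06 F1114
G01 X49.68 Y29.82 F1114
G01 X47.01 Y19.94 F1114
M5
G0 X0.00 Y0.00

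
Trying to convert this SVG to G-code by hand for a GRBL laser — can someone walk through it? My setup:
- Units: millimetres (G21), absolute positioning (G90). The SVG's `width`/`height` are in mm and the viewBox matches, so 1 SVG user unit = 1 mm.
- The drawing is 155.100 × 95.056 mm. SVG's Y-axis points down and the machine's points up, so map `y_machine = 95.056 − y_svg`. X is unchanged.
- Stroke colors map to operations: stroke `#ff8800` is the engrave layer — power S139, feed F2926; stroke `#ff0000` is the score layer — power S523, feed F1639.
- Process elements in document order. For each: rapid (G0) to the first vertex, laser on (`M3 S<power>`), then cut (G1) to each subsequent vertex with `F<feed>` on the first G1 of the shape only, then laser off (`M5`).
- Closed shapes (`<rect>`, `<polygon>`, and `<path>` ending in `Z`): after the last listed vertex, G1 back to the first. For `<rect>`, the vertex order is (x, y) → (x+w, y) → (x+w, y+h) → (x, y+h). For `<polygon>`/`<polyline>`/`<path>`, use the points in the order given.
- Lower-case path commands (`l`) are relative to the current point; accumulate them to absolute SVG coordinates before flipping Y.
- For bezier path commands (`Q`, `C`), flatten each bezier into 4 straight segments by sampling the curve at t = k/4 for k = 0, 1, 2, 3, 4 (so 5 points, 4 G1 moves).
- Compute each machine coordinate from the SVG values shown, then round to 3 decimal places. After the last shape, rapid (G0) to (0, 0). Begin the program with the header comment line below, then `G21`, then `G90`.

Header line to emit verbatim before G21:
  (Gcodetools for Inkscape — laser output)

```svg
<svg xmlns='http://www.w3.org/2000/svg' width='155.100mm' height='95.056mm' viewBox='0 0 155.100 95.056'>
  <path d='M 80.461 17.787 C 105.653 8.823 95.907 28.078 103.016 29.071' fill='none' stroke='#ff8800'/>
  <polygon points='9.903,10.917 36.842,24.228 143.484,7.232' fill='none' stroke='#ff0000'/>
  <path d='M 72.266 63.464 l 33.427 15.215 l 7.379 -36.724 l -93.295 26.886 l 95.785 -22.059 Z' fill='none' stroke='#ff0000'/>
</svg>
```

viewBox `0 0 155.100 95.056` with mm width/height → 1 unit = 1 mm. Flip: y_m = 95.056 − y_svg.

**Shape 1** — `<path>` cubic bezier, stroke `#ff8800` → engrave (S139, F2926). Control points (SVG): P0=(80.461,17.787), P1=(105.653,8.823), P2=(95.907,28.078), P3=(103.016,29.071); sampled at t=k/4. Machine vertices: (80.461,77.269) → (93.613,79.427) → (98.520,75.361) → (100.035,69.428) → (103.016,65.985). Open path.

**Shape 2** — `<polygon>` closed polygon, stroke `#ff0000` → score (S523, F1639). Machine vertices: (9.903,84.139) → (36.842,70.828) → (143.484,87.824) → (9.903,84.139). Closed: final G1 returns to the first vertex.

**Shape 3** — `<path>` closed polygon, stroke `#ff0000` → score (S523, F1639). Machine vertices: (72.266,31.592) → (105.693,16.377) → (113.072,53.101) → (19.777,26.215) → (115.562,48.274) → (72.266,31.592). Closed: final G1 returns to the first vertex.

(Gcodetools for Inkscape — laser output)
G21
G90
G0 X80.461 Y77.269
M3 S139
G1 X93.613 Y79.427 F2926
G1 X98.520 Y75.361
G1 X100.035 Y69.428
G1 X103.016 Y65.985
M5
G0 X9.903 Y84.139
M3 S523
G1 X36.842 Y70.828 F1639
G1 X143.484 Y87.824
G1 X9.903 Y84.139
M5
G0 X72.266 Y31.592
M3 S523
G1 X105.693 Y16.377 F1639
G1 X113.072 Y53.101
G1 X19.777 Y26.215
G1 X115.562 Y48.274
G1 X72.266 Y31.592
M5
G0 X0.000 Y0.000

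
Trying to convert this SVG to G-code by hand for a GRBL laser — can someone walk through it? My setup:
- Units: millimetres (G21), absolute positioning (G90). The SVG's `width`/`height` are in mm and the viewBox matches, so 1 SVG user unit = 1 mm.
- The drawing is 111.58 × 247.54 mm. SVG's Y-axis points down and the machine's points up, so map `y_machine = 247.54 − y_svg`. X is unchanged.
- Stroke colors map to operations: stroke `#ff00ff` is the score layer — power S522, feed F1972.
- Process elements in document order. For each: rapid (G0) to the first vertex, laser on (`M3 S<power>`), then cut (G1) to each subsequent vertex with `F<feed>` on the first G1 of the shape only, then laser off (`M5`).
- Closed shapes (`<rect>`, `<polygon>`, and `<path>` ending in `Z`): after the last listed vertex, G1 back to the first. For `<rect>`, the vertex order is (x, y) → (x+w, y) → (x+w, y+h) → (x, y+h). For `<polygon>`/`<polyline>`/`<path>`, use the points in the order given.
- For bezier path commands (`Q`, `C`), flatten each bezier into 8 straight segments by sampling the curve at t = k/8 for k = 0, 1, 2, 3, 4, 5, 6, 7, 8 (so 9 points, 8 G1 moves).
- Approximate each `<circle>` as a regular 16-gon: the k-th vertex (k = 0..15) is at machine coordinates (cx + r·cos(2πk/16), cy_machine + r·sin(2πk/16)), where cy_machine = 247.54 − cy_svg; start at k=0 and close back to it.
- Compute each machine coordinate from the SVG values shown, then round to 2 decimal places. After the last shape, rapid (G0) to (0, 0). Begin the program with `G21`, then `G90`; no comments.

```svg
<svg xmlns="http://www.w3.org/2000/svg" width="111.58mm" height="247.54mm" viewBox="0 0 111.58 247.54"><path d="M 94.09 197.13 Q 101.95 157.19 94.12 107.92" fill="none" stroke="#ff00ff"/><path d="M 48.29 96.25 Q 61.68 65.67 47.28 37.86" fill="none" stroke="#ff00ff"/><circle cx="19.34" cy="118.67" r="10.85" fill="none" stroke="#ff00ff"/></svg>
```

Since the viewBox matches the mm dimensions, user units are millimetres directly. The only transform is the Y-flip y_m = 247.54 − y_svg.

Shape 1 is a quadratic bezier drawn with `<path>`. Its stroke #ff00ff means score at S522, F1972. After flipping Y the toolpath is (94.09,50.41) → (95.81,60.54) → (97.04,70.96) → (97.78,81.68) → (98.03,92.68) → (97.79,103.98) → (97.05,115.57) → (95.83,127.45) → (94.12,139.62).

Shape 2 is a quadratic bezier drawn with `<path>`. Its stroke #ff00ff means score at S522, F1972. After flipping Y the toolpath is (48.29,151.29) → (51.20,158.89) → (53.25,166.41) → (54.42,173.84) → (54.73,181.18) → (54.17,188.43) → (52.74,195.60) → (50.45,202.68) → (47.28,209.68).

Shape 3 is a circle drawn with `<circle>`. Its stroke #ff00ff means score at S522, F1972. After flipping Y the toolpath is (30.19,128.87) → (29.36,133.02) → (27.01,136.54) → (23.49,138.89) → (19.34,139.72) → (15.19,138.89) → (11.67,136.54) → (9.32,133.02) → (8.49,128.87) → (9.32,124.72) → (11.67,121.20) → (15.19,118.85) → (19.34,118.02) → (23.49,118.85) → (27.01,121.20) → (29.36,124.72) → (30.19,128.87), returning to the start.

G21
G90
G0 X94.09 Y50.41
M3 S522
G1 X95.81 Y60.54 F1972
G1 X97.04 Y70.96
G1 X97.78 Y81.68
G1 X98.03 Y92.68
G1 X97.79 Y103.98
G1 X97.05 Y115.57
G1 X95.83 Y127.45
G1 X94.12 Y139.62
M5
G0 X48.29 Y151.29
M3 S522
G1 X51.20 Y158.89 F1972
G1 X53.25 Y166.41
G1 X54.42 Y173.84
G1 X54.73 Y181.18
G1 X54.17 Y188.43
G1 X52.74 Y195.60
G1 X50.45 Y202.68
G1 X47.28 Y209.68
M5
G0 X30.19 Y128.87
M3 S522
G1 X29.36 Y133.02 F1972
G1 X27.01 Y136.54
G1 X23.49 Y138.89
G1 X19.34 Y139.72
G1 X15.19 Y138.89
G1 X11.67 Y136.54
G1 X9.32 Y133.02
G1 X8.49 Y128.87
G1 X9.32 Y124.72
G1 X11.67 Y121.20
G1 X15.19 Y118.85
G1 X19.34 Y118.02
G1 X23.49 Y118.85
G1 X27.01 Y121.20
G1 X29.36 Y124.72
G1 X30.19 Y128.87
M5
G0 X0.00 Y0.00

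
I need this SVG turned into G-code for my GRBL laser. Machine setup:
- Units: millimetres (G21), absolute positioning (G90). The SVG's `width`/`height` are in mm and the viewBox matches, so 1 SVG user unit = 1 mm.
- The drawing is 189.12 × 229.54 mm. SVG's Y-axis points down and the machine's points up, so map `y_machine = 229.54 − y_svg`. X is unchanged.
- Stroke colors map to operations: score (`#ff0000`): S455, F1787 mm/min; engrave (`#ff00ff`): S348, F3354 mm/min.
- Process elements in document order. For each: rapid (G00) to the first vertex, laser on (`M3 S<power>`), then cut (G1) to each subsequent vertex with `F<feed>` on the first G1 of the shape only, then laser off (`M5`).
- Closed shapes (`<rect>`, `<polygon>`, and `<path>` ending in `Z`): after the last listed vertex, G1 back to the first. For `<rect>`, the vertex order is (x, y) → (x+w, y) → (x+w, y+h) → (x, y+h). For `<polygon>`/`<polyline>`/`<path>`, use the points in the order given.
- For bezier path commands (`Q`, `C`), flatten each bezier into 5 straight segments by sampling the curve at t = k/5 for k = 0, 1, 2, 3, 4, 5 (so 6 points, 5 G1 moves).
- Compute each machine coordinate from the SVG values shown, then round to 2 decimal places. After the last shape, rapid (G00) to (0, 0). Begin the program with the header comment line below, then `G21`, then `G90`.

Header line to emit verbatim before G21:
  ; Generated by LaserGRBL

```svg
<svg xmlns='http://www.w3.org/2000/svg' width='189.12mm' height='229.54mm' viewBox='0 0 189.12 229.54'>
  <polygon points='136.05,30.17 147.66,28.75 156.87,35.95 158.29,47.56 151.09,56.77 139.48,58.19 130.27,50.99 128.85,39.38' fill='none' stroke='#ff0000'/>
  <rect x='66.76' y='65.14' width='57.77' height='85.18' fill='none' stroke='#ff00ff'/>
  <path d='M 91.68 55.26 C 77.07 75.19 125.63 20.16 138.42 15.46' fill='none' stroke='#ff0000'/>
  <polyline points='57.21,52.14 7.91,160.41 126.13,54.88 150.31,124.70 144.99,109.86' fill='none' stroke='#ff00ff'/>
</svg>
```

; Generated by LaserGRBL
G21
G90
G00 X136.05 Y199.37
M3 S455
G1 X147.66 Y200.79 F1787
G1 X156.87 Y193.59
G1 X158.29 Y181.98
G1 X151.09 Y172.77
G1 X139.48 Y171.35
G1 X130.27 Y178.55
G1 X128.85 Y190.16
G1 X136.05 Y199.37
M5
G00 X66.76 Y164.40
M3 S348
G1 X124.53 Y164.40 F3354
G1 X124.53 Y79.22
G1 X66.76 Y79.22
G1 X66.76 Y164.40
M5
G00 X91.68 Y174.28
M3 S455
G1 X89.70 Y170.31 F1787
G1 X98.14 Y178.33
G1 X112.23 Y192.30
G1 X127.25 Y206.22
G1 X138.42 Y214.08
M5
G00 X57.21 Y177.40
M3 S348
G1 X7.91 Y69.13 F3354
G1 X126.13 Y174.66
G1 X150.31 Y104.84
G1 X144.99 Y119.68
M5
G00 X0.00 Y0.00

viewBox `0 0 189.12 229.54` with mm width/height → 1 unit = 1 mm. Flip: y_m = 229.54 − y_svg.

**Shape 1** — `<polygon>` regular polygon, stroke `#ff0000` → score (S455, F1787). Machine vertices: (136.05,199.37) → (147.66,200.79) → (156.87,193.59) → (158.29,181.98) → (151.09,172.77) → (139.48,171.35) → (130.27,178.55) → (128.85,190.16) → (136.05,199.37). Closed: final G1 returns to the first vertex.

**Shape 2** — `<rect>` rectangle, stroke `#ff00ff` → engrave (S348, F3354). Machine vertices: (66.76,164.40) → (124.53,164.40) → (124.53,79.22) → (66.76,79.22) → (66.76,164.40). Closed: final G1 returns to the first vertex.

**Shape 3** — `<path>` cubic bezier, stroke `#ff0000` → score (S455, F1787). Control points (SVG): P0=(91.68,55.26), P1=(77.07,75.19), P2=(125.63,20.16), P3=(138.42,15.46); sampled at t=k/5. Machine vertices: (91.68,174.28) → (89.70,170.31) → (98.14,178.33) → (112.23,192.30) → (127.25,206.22) → (138.42,214.08). Open path.

**Shape 4** — `<polyline>` open polyline, stroke `#ff00ff` → engrave (S348, F3354). Machine vertices: (57.21,177.40) → (7.91,69.13) → (126.13,174.66) → (150.31,104.84) → (144.99,119.68). Open path.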